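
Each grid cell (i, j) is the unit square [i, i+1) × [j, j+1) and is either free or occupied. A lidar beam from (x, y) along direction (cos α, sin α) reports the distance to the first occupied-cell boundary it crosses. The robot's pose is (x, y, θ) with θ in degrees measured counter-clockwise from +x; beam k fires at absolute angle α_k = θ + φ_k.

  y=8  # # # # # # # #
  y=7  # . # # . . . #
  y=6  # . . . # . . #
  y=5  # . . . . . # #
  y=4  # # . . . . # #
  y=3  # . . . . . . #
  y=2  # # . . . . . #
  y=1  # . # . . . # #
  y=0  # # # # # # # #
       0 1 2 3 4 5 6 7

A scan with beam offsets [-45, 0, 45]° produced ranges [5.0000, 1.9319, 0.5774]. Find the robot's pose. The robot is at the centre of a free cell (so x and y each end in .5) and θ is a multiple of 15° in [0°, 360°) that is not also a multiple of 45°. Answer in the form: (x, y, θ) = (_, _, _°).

Enumerate (i+0.5, j+0.5, θ) over the 33 free cells and 16 admissible headings. For each, cast all 3 beams and compare to the given ranges.
  (4.5, 3.5, 30°): beam 1 = 2.5882 ≠ 5.0000 ✗
  (6.5, 6.5, 330°): beam 1 = 0.5176 ≠ 5.0000 ✗
  (2.5, 6.5, 285°): beam 1 = 1.7321 ≠ 5.0000 ✗
  (6.5, 2.5, 345°): beam 1 = 0.5774 ≠ 5.0000 ✗
  …
  (5.5, 1.5, 195°): r_1=5.0000, r_2=1.9319, r_3=0.5774 — all match ✓
Unique over the lattice → pose = (5.5, 1.5, 195°).

(x, y, θ) = (5.5, 1.5, 195°)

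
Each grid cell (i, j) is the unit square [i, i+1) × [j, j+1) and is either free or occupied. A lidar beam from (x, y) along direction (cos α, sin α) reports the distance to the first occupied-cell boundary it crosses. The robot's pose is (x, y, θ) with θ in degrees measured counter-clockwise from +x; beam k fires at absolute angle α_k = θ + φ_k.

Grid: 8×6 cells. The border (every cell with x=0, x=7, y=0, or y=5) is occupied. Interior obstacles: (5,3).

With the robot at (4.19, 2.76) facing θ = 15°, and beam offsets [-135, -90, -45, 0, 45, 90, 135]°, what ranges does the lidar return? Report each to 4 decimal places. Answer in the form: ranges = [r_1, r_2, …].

ranges = [2.0323, 1.8221, 3.2447, 0.9273, 2.5865, 2.3190, 3.6835]

beam 1: φ=-135°, α=240°
  dir = (cos 240°, sin 240°) = (-0.5000, -0.8660); from cell (4,2)
  next x-line at t=0.3800, next y-line at t=0.8776; Δt_x=2.0000, Δt_y=1.1547
    x: enter (3,2) at t=0.3800
    y: enter (3,1) at t=0.8776
    y: enter (3,0) at t=2.0323 ← occupied
  → r_1 = 2.0323
beam 2: φ=-90°, α=285°
  dir = (cos 285°, sin 285°) = (0.2588, -0.9659); from cell (4,2)
  next x-line at t=3.1296, next y-line at t=0.7868; Δt_x=3.8637, Δt_y=1.0353
    y: enter (4,1) at t=0.7868
    y: enter (4,0) at t=1.8221 ← occupied
  → r_2 = 1.8221
beam 3: φ=-45°, α=330°
  dir = (cos 330°, sin 330°) = (0.8660, -0.5000); from cell (4,2)
  next x-line at t=0.9353, next y-line at t=1.5200; Δt_x=1.1547, Δt_y=2.0000
    x: enter (5,2) at t=0.9353
    y: enter (5,1) at t=1.5200
    x: enter (6,1) at t=2.0900
    x: enter (7,1) at t=3.2447 ← occupied
  → r_3 = 3.2447
beam 4: φ=0°, α=15°
  dir = (cos 15°, sin 15°) = (0.9659, 0.2588); from cell (4,2)
  next x-line at t=0.8386, next y-line at t=0.9273; Δt_x=1.0353, Δt_y=3.8637
    x: enter (5,2) at t=0.8386
    y: enter (5,3) at t=0.9273 ← occupied
  → r_4 = 0.9273
beam 5: φ=45°, α=60°
  dir = (cos 60°, sin 60°) = (0.5000, 0.8660); from cell (4,2)
  next x-line at t=1.6200, next y-line at t=0.2771; Δt_x=2.0000, Δt_y=1.1547
    y: enter (4,3) at t=0.2771
    y: enter (4,4) at t=1.4318
    x: enter (5,4) at t=1.6200
    y: enter (5,5) at t=2.5865 ← occupied
  → r_5 = 2.5865
beam 6: φ=90°, α=105°
  dir = (cos 105°, sin 105°) = (-0.2588, 0.9659); from cell (4,2)
  next x-line at t=0.7341, next y-line at t=0.2485; Δt_x=3.8637, Δt_y=1.0353
    y: enter (4,3) at t=0.2485
    x: enter (3,3) at t=0.7341
    y: enter (3,4) at t=1.2837
    y: enter (3,5) at t=2.3190 ← occupied
  → r_6 = 2.3190
beam 7: φ=135°, α=150°
  dir = (cos 150°, sin 150°) = (-0.8660, 0.5000); from cell (4,2)
  next x-line at t=0.2194, next y-line at t=0.4800; Δt_x=1.1547, Δt_y=2.0000
    x: enter (3,2) at t=0.2194
    y: enter (3,3) at t=0.4800
    x: enter (2,3) at t=1.3741
    y: enter (2,4) at t=2.4800
    x: enter (1,4) at t=2.5288
    x: enter (0,4) at t=3.6835 ← occupied
  → r_7 = 3.6835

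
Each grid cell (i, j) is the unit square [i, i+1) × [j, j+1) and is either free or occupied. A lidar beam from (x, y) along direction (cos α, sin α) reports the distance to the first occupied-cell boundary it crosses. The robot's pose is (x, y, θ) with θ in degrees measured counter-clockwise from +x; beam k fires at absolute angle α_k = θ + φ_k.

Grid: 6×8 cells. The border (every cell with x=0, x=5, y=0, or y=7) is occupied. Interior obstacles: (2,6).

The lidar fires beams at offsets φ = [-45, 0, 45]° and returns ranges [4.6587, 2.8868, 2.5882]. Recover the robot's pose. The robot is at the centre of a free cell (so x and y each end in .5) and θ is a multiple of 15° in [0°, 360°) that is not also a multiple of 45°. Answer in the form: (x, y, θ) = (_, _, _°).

Enumerate (i+0.5, j+0.5, θ) over the 23 free cells and 16 admissible headings. For each, cast all 3 beams and compare to the given ranges.
  (1.5, 6.5, 150°): beam 1 = 0.5176 ≠ 4.6587 ✗
  (4.5, 6.5, 330°): beam 1 = 1.9319 ≠ 4.6587 ✗
  (1.5, 1.5, 210°): beam 1 = 0.5176 ≠ 4.6587 ✗
  (4.5, 4.5, 285°): beam 1 = 4.0415 ≠ 4.6587 ✗
  …
  (2.5, 5.5, 330°): r_1=4.6587, r_2=2.8868, r_3=2.5882 — all match ✓
Only this pose fits every beam.

(x, y, θ) = (2.5, 5.5, 330°)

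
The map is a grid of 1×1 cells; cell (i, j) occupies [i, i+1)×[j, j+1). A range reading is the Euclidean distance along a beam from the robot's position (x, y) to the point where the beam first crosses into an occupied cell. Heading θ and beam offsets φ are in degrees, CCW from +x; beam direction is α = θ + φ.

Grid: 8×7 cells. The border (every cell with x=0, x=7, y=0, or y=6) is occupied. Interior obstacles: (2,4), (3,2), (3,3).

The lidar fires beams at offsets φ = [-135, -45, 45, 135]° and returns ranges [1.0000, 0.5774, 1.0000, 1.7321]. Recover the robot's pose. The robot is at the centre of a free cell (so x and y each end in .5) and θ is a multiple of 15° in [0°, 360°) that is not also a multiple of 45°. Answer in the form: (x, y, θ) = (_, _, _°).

(x, y, θ) = (1.5, 3.5, 195°)

Enumerate (i+0.5, j+0.5, θ) over the 27 free cells and 16 admissible headings. For each, cast all 4 beams and compare to the given ranges.
  (1.5, 3.5, 255°): beam 3 = 2.8868 ≠ 1.0000 ✗
  (1.5, 1.5, 240°): beam 1 = 1.9319 ≠ 1.0000 ✗
  (5.5, 1.5, 210°): beam 1 = 4.6587 ≠ 1.0000 ✗
  (5.5, 2.5, 330°): beam 1 = 1.5529 ≠ 1.0000 ✗
  (4.5, 5.5, 285°): beam 2 = 1.7321 ≠ 0.5774 ✗
  …
  (1.5, 3.5, 195°): r_1=1.0000, r_2=0.5774, r_3=1.0000, r_4=1.7321 — all match ✓
Only this pose fits every beam.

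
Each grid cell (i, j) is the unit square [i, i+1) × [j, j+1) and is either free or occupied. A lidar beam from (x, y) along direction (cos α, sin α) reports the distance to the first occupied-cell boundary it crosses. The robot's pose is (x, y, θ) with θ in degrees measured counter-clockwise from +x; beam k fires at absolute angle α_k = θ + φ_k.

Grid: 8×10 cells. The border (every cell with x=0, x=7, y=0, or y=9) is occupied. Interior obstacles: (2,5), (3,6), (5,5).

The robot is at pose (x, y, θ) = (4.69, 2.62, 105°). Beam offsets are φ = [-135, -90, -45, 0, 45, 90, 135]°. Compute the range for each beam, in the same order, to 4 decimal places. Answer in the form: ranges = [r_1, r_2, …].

beam 1: φ=-135°, α=330°
  d=(0.8660,-0.5000)  start (4,2)  tX=0.3580 tY=1.2400  stride 1/|dx|=1.1547 1/|dy|=2.0000
    cross x-line → (5,2), t=0.3580
    cross y-line → (5,1), t=1.2400
    cross x-line → (6,1), t=1.5127
    cross x-line → (7,1), t=2.6674 (wall)
  → r_1 = 2.6674
beam 2: φ=-90°, α=15°
  d=(0.9659,0.2588)  start (4,2)  tX=0.3209 tY=1.4682  stride 1/|dx|=1.0353 1/|dy|=3.8637
    cross x-line → (5,2), t=0.3209
    cross x-line → (6,2), t=1.3562
    cross y-line → (6,3), t=1.4682
    cross x-line → (7,3), t=2.3915 (wall)
  → r_2 = 2.3915
beam 3: φ=-45°, α=60°
  d=(0.5000,0.8660)  start (4,2)  tX=0.6200 tY=0.4388  stride 1/|dx|=2.0000 1/|dy|=1.1547
    cross y-line → (4,3), t=0.4388
    cross x-line → (5,3), t=0.6200
    cross y-line → (5,4), t=1.5935
    cross x-line → (6,4), t=2.6200
    cross y-line → (6,5), t=2.7482
    cross y-line → (6,6), t=3.9029
    cross x-line → (7,6), t=4.6200 (wall)
  → r_3 = 4.6200
beam 4: φ=0°, α=105°
  d=(-0.2588,0.9659)  start (4,2)  tX=2.6660 tY=0.3934  stride 1/|dx|=3.8637 1/|dy|=1.0353
    cross y-line → (4,3), t=0.3934
    cross y-line → (4,4), t=1.4287
    cross y-line → (4,5), t=2.4640
    cross x-line → (3,5), t=2.6660
    cross y-line → (3,6), t=3.4992 (wall)
  → r_4 = 3.4992
beam 5: φ=45°, α=150°
  d=(-0.8660,0.5000)  start (4,2)  tX=0.7967 tY=0.7600  stride 1/|dx|=1.1547 1/|dy|=2.0000
    cross y-line → (4,3), t=0.7600
    cross x-line → (3,3), t=0.7967
    cross x-line → (2,3), t=1.9514
    cross y-line → (2,4), t=2.7600
    cross x-line → (1,4), t=3.1061
    cross x-line → (0,4), t=4.2608 (wall)
  → r_5 = 4.2608
beam 6: φ=90°, α=195°
  d=(-0.9659,-0.2588)  start (4,2)  tX=0.7143 tY=2.3955  stride 1/|dx|=1.0353 1/|dy|=3.8637
    cross x-line → (3,2), t=0.7143
    cross x-line → (2,2), t=1.7496
    cross y-line → (2,1), t=2.3955
    cross x-line → (1,1), t=2.7849
    cross x-line → (0,1), t=3.8202 (wall)
  → r_6 = 3.8202
beam 7: φ=135°, α=240°
  d=(-0.5000,-0.8660)  start (4,2)  tX=1.3800 tY=0.7159  stride 1/|dx|=2.0000 1/|dy|=1.1547
    cross y-line → (4,1), t=0.7159
    cross x-line → (3,1), t=1.3800
    cross y-line → (3,0), t=1.8706 (wall)
  → r_7 = 1.8706

ranges = [2.6674, 2.3915, 4.6200, 3.4992, 4.2608, 3.8202, 1.8706]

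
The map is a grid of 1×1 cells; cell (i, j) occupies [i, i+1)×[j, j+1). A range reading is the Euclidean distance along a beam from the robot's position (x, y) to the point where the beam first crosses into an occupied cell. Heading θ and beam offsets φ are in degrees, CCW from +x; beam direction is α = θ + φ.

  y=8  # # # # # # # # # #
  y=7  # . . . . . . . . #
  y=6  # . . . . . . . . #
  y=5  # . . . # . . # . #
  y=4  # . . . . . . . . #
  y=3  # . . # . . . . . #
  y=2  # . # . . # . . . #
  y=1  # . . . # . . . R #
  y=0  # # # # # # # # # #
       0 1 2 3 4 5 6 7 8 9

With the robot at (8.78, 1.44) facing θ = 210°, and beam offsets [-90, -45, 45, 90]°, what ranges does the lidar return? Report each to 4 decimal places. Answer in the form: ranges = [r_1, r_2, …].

ranges = [7.5748, 2.8781, 0.4555, 0.4400]

beam 1: φ=-90°, α=120°
  dir = (cos 120°, sin 120°) = (-0.5000, 0.8660); from cell (8,1)
  next x-line at t=1.5600, next y-line at t=0.6466; Δt_x=2.0000, Δt_y=1.1547
    y: enter (8,2) at t=0.6466
    x: enter (7,2) at t=1.5600
    y: enter (7,3) at t=1.8013
    y: enter (7,4) at t=2.9560
    x: enter (6,4) at t=3.5600
    y: enter (6,5) at t=4.1107
    y: enter (6,6) at t=5.2654
    x: enter (5,6) at t=5.5600
    y: enter (5,7) at t=6.4201
    x: enter (4,7) at t=7.5600
    y: enter (4,8) at t=7.5748 ← occupied
  → r_1 = 7.5748
beam 2: φ=-45°, α=165°
  dir = (cos 165°, sin 165°) = (-0.9659, 0.2588); from cell (8,1)
  next x-line at t=0.8075, next y-line at t=2.1637; Δt_x=1.0353, Δt_y=3.8637
    x: enter (7,1) at t=0.8075
    x: enter (6,1) at t=1.8428
    y: enter (6,2) at t=2.1637
    x: enter (5,2) at t=2.8781 ← occupied
  → r_2 = 2.8781
beam 3: φ=45°, α=255°
  dir = (cos 255°, sin 255°) = (-0.2588, -0.9659); from cell (8,1)
  next x-line at t=3.0137, next y-line at t=0.4555; Δt_x=3.8637, Δt_y=1.0353
    y: enter (8,0) at t=0.4555 ← occupied
  → r_3 = 0.4555
beam 4: φ=90°, α=300°
  dir = (cos 300°, sin 300°) = (0.5000, -0.8660); from cell (8,1)
  next x-line at t=0.4400, next y-line at t=0.5081; Δt_x=2.0000, Δt_y=1.1547
    x: enter (9,1) at t=0.4400 ← occupied
  → r_4 = 0.4400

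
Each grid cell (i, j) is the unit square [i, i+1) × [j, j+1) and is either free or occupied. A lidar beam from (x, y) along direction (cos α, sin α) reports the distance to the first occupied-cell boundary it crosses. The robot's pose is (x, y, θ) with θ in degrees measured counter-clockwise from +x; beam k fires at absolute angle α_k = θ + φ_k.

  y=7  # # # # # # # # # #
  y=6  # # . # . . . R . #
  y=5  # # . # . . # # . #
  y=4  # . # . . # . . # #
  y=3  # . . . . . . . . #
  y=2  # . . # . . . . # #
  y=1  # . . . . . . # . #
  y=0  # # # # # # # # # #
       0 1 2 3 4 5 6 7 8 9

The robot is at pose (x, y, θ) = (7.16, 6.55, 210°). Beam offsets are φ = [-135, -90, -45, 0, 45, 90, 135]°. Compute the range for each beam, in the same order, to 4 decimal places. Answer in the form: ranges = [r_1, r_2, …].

ranges = [0.4659, 0.5196, 1.7387, 1.1000, 0.5694, 0.6351, 1.9049]

beam 1: φ=-135°, α=75°
  d=(0.2588,0.9659)  start (7,6)  tX=3.2455 tY=0.4659  stride 1/|dx|=3.8637 1/|dy|=1.0353
    cross y-line → (7,7), t=0.4659 (wall)
  → r_1 = 0.4659
beam 2: φ=-90°, α=120°
  d=(-0.5000,0.8660)  start (7,6)  tX=0.3200 tY=0.5196  stride 1/|dx|=2.0000 1/|dy|=1.1547
    cross x-line → (6,6), t=0.3200
    cross y-line → (6,7), t=0.5196 (wall)
  → r_2 = 0.5196
beam 3: φ=-45°, α=165°
  d=(-0.9659,0.2588)  start (7,6)  tX=0.1656 tY=1.7387  stride 1/|dx|=1.0353 1/|dy|=3.8637
    cross x-line → (6,6), t=0.1656
    cross x-line → (5,6), t=1.2009
    cross y-line → (5,7), t=1.7387 (wall)
  → r_3 = 1.7387
beam 4: φ=0°, α=210°
  d=(-0.8660,-0.5000)  start (7,6)  tX=0.1848 tY=1.1000  stride 1/|dx|=1.1547 1/|dy|=2.0000
    cross x-line → (6,6), t=0.1848
    cross y-line → (6,5), t=1.1000 (wall)
  → r_4 = 1.1000
beam 5: φ=45°, α=255°
  d=(-0.2588,-0.9659)  start (7,6)  tX=0.6182 tY=0.5694  stride 1/|dx|=3.8637 1/|dy|=1.0353
    cross y-line → (7,5), t=0.5694 (wall)
  → r_5 = 0.5694
beam 6: φ=90°, α=300°
  d=(0.5000,-0.8660)  start (7,6)  tX=1.6800 tY=0.6351  stride 1/|dx|=2.0000 1/|dy|=1.1547
    cross y-line → (7,5), t=0.6351 (wall)
  → r_6 = 0.6351
beam 7: φ=135°, α=345°
  d=(0.9659,-0.2588)  start (7,6)  tX=0.8696 tY=2.1250  stride 1/|dx|=1.0353 1/|dy|=3.8637
    cross x-line → (8,6), t=0.8696
    cross x-line → (9,6), t=1.9049 (wall)
  → r_7 = 1.9049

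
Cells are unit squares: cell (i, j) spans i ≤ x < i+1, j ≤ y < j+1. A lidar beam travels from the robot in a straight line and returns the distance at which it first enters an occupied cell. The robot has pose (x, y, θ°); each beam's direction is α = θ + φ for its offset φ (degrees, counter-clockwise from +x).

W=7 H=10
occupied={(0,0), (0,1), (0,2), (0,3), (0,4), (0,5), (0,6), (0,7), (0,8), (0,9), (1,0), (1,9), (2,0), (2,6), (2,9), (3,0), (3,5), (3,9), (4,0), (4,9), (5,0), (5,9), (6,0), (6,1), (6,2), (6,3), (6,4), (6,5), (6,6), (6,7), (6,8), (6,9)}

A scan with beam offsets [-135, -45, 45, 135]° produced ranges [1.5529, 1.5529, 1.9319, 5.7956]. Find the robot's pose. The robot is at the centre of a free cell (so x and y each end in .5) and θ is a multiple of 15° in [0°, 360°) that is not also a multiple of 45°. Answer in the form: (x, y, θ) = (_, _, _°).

The pose lattice has 38·16 = 608 candidates. Test each by forward raycasting.
  (5.5, 6.5, 30°): beam 1 = 5.6940 ≠ 1.5529 ✗
  (1.5, 6.5, 285°): beam 1 = 0.5774 ≠ 1.5529 ✗
  (3.5, 8.5, 285°): beam 1 = 1.0000 ≠ 1.5529 ✗
  …
  (4.5, 7.5, 150°): r_1=1.5529, r_2=1.5529, r_3=1.9319, r_4=5.7956 — all match ✓
Unique over the lattice → pose = (4.5, 7.5, 150°).

(x, y, θ) = (4.5, 7.5, 150°)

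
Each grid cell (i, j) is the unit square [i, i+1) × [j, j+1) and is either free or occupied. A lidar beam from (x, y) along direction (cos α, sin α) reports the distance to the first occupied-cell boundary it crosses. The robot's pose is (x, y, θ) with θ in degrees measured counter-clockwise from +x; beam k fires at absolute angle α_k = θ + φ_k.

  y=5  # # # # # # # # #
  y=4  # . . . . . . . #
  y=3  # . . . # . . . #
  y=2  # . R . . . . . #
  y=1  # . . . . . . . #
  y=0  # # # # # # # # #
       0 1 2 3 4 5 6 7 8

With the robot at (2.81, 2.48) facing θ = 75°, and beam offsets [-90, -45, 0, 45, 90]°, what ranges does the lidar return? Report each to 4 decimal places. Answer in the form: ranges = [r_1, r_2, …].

beam 1: φ=-90°, α=345°
  direction (0.9659, -0.2588); cell (2,2); t to first gridline: x 0.1967, y 1.8546 (then +1.0353 / +3.8637)
    (3,2) via x @ 0.1967
    (4,2) via x @ 1.2320
    (4,1) via y @ 1.8546
    (5,1) via x @ 2.2673
    (6,1) via x @ 3.3025
    (7,1) via x @ 4.3378
    (8,1) via x @ 5.3731  # hit
  → r_1 = 5.3731
beam 2: φ=-45°, α=30°
  direction (0.8660, 0.5000); cell (2,2); t to first gridline: x 0.2194, y 1.0400 (then +1.1547 / +2.0000)
    (3,2) via x @ 0.2194
    (3,3) via y @ 1.0400
    (4,3) via x @ 1.3741  # hit
  → r_2 = 1.3741
beam 3: φ=0°, α=75°
  direction (0.2588, 0.9659); cell (2,2); t to first gridline: x 0.7341, y 0.5383 (then +3.8637 / +1.0353)
    (2,3) via y @ 0.5383
    (3,3) via x @ 0.7341
    (3,4) via y @ 1.5736
    (3,5) via y @ 2.6089  # hit
  → r_3 = 2.6089
beam 4: φ=45°, α=120°
  direction (-0.5000, 0.8660); cell (2,2); t to first gridline: x 1.6200, y 0.6004 (then +2.0000 / +1.1547)
    (2,3) via y @ 0.6004
    (1,3) via x @ 1.6200
    (1,4) via y @ 1.7551
    (1,5) via y @ 2.9098  # hit
  → r_4 = 2.9098
beam 5: φ=90°, α=165°
  direction (-0.9659, 0.2588); cell (2,2); t to first gridline: x 0.8386, y 2.0091 (then +1.0353 / +3.8637)
    (1,2) via x @ 0.8386
    (0,2) via x @ 1.8738  # hit
  → r_5 = 1.8738

ranges = [5.3731, 1.3741, 2.6089, 2.9098, 1.8738]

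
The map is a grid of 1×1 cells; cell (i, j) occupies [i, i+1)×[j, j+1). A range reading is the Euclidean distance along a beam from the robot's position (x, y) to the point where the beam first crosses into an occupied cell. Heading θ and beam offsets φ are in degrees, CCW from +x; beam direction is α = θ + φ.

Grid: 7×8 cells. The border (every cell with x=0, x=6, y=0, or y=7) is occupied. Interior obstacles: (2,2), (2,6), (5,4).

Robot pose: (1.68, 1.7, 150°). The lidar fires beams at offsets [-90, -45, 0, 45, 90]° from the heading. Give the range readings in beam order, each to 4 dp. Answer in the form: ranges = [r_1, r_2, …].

beam 1: φ=-90°, α=60°
  cosα=0.5000 sinα=0.8660 | (1,1) | tMaxX 0.6400 tMaxY 0.3464 | tΔX 2.0000 tΔY 1.1547
    t=0.3464 [y] (1,2)
    t=0.6400 [x] (2,2) — stop
  → r_1 = 0.6400
beam 2: φ=-45°, α=105°
  cosα=-0.2588 sinα=0.9659 | (1,1) | tMaxX 2.6273 tMaxY 0.3106 | tΔX 3.8637 tΔY 1.0353
    t=0.3106 [y] (1,2)
    t=1.3459 [y] (1,3)
    t=2.3811 [y] (1,4)
    t=2.6273 [x] (0,4) — stop
  → r_2 = 2.6273
beam 3: φ=0°, α=150°
  cosα=-0.8660 sinα=0.5000 | (1,1) | tMaxX 0.7852 tMaxY 0.6000 | tΔX 1.1547 tΔY 2.0000
    t=0.6000 [y] (1,2)
    t=0.7852 [x] (0,2) — stop
  → r_3 = 0.7852
beam 4: φ=45°, α=195°
  cosα=-0.9659 sinα=-0.2588 | (1,1) | tMaxX 0.7040 tMaxY 2.7046 | tΔX 1.0353 tΔY 3.8637
    t=0.7040 [x] (0,1) — stop
  → r_4 = 0.7040
beam 5: φ=90°, α=240°
  cosα=-0.5000 sinα=-0.8660 | (1,1) | tMaxX 1.3600 tMaxY 0.8083 | tΔX 2.0000 tΔY 1.1547
    t=0.8083 [y] (1,0) — stop
  → r_5 = 0.8083

ranges = [0.6400, 2.6273, 0.7852, 0.7040, 0.8083]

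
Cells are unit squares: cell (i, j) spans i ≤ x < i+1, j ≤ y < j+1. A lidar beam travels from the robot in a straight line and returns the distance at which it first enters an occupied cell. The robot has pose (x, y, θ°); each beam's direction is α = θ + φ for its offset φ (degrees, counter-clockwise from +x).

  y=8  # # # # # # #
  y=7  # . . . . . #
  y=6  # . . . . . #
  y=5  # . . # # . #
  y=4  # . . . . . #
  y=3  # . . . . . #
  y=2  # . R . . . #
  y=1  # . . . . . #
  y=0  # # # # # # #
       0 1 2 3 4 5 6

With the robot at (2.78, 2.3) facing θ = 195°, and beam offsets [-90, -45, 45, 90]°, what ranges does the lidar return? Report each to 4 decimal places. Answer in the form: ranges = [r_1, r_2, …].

beam 1: φ=-90°, α=105°
  direction (-0.2588, 0.9659); cell (2,2); t to first gridline: x 3.0137, y 0.7247 (then +3.8637 / +1.0353)
    (2,3) via y @ 0.7247
    (2,4) via y @ 1.7600
    (2,5) via y @ 2.7952
    (1,5) via x @ 3.0137
    (1,6) via y @ 3.8305
    (1,7) via y @ 4.8658
    (1,8) via y @ 5.9011  # hit
  → r_1 = 5.9011
beam 2: φ=-45°, α=150°
  direction (-0.8660, 0.5000); cell (2,2); t to first gridline: x 0.9007, y 1.4000 (then +1.1547 / +2.0000)
    (1,2) via x @ 0.9007
    (1,3) via y @ 1.4000
    (0,3) via x @ 2.0554  # hit
  → r_2 = 2.0554
beam 3: φ=45°, α=240°
  direction (-0.5000, -0.8660); cell (2,2); t to first gridline: x 1.5600, y 0.3464 (then +2.0000 / +1.1547)
    (2,1) via y @ 0.3464
    (2,0) via y @ 1.5011  # hit
  → r_3 = 1.5011
beam 4: φ=90°, α=285°
  direction (0.2588, -0.9659); cell (2,2); t to first gridline: x 0.8500, y 0.3106 (then +3.8637 / +1.0353)
    (2,1) via y @ 0.3106
    (3,1) via x @ 0.8500
    (3,0) via y @ 1.3459  # hit
  → r_4 = 1.3459

ranges = [5.9011, 2.0554, 1.5011, 1.3459]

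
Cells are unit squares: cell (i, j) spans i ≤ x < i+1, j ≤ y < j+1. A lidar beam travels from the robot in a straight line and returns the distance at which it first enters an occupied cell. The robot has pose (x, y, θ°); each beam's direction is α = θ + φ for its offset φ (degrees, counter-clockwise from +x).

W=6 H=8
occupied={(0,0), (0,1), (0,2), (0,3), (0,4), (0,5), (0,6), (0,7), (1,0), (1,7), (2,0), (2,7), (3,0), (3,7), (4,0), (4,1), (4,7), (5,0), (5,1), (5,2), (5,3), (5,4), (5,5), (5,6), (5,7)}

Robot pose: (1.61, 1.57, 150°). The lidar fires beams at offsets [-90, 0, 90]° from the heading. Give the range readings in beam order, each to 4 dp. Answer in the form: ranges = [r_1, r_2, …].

ranges = [6.2700, 0.7044, 0.6582]

beam 1: φ=-90°, α=60°
  d=(0.5000,0.8660)  start (1,1)  tX=0.7800 tY=0.4965  stride 1/|dx|=2.0000 1/|dy|=1.1547
    cross y-line → (1,2), t=0.4965
    cross x-line → (2,2), t=0.7800
    cross y-line → (2,3), t=1.6512
    cross x-line → (3,3), t=2.7800
    cross y-line → (3,4), t=2.8059
    cross y-line → (3,5), t=3.9606
    cross x-line → (4,5), t=4.7800
    cross y-line → (4,6), t=5.1153
    cross y-line → (4,7), t=6.2700 (wall)
  → r_1 = 6.2700
beam 2: φ=0°, α=150°
  d=(-0.8660,0.5000)  start (1,1)  tX=0.7044 tY=0.8600  stride 1/|dx|=1.1547 1/|dy|=2.0000
    cross x-line → (0,1), t=0.7044 (wall)
  → r_2 = 0.7044
beam 3: φ=90°, α=240°
  d=(-0.5000,-0.8660)  start (1,1)  tX=1.2200 tY=0.6582  stride 1/|dx|=2.0000 1/|dy|=1.1547
    cross y-line → (1,0), t=0.6582 (wall)
  → r_3 = 0.6582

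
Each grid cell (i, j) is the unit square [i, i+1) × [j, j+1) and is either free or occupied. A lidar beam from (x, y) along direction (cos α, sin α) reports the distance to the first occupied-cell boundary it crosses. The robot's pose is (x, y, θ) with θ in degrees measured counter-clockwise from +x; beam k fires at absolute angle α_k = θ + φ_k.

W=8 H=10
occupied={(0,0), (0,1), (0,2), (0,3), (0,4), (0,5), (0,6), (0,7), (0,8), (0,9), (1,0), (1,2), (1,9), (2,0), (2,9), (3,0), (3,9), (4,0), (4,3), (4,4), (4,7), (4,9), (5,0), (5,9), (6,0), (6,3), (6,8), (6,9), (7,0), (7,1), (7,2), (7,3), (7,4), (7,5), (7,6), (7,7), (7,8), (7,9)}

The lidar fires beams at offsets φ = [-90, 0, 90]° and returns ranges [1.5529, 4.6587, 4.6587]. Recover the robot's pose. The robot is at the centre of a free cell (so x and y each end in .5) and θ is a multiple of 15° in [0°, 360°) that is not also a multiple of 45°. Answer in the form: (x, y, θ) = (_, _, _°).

Candidates: 42 free-cell centres × 16 headings = 672 poses. Raycast each; keep the one whose scan matches to 4 dp.
  (3.5, 3.5, 300°): beam 1 = 1.7321 ≠ 1.5529 ✗
  (2.5, 1.5, 150°): beam 1 = 3.0000 ≠ 1.5529 ✗
  (5.5, 8.5, 105°): beam 1 = 0.5176 ≠ 1.5529 ✗
  …
  (2.5, 5.5, 285°): r_1=1.5529, r_2=4.6587, r_3=4.6587 — all match ✓
Only this pose fits every beam.

(x, y, θ) = (2.5, 5.5, 285°)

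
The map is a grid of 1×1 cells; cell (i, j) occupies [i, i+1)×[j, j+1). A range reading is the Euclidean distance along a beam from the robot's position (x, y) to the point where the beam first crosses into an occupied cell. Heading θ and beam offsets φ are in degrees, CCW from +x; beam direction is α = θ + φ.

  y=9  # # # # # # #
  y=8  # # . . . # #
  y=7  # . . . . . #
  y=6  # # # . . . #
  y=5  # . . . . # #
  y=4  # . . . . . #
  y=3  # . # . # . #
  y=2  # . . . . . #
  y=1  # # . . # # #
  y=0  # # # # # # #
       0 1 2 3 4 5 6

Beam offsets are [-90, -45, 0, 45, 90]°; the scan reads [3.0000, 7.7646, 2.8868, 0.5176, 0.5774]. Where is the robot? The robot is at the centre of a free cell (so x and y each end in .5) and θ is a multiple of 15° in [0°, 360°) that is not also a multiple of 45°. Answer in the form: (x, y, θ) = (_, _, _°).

(x, y, θ) = (4.5, 8.5, 300°)

The pose lattice has 30·16 = 480 candidates. Test each by forward raycasting.
  (2.5, 7.5, 210°): beam 1 = 1.0000 ≠ 3.0000 ✗
  (5.5, 6.5, 255°): beam 1 = 4.6587 ≠ 3.0000 ✗
  (5.5, 6.5, 75°): beam 1 = 0.5176 ≠ 3.0000 ✗
  (4.5, 5.5, 300°): beam 1 = 4.0415 ≠ 3.0000 ✗
  …
  (4.5, 8.5, 300°): r_1=3.0000, r_2=7.7646, r_3=2.8868, r_4=0.5176, r_5=0.5774 — all match ✓
Only this pose fits every beam.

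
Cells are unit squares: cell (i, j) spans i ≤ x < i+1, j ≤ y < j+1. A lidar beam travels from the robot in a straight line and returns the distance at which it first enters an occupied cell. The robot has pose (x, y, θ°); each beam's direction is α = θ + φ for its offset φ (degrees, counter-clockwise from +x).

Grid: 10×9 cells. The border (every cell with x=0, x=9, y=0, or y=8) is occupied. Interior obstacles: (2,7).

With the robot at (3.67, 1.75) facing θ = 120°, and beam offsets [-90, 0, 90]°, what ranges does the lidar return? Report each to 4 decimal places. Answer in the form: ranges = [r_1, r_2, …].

beam 1: φ=-90°, α=30°
  cosα=0.8660 sinα=0.5000 | (3,1) | tMaxX 0.3811 tMaxY 0.5000 | tΔX 1.1547 tΔY 2.0000
    t=0.3811 [x] (4,1)
    t=0.5000 [y] (4,2)
    t=1.5358 [x] (5,2)
    t=2.5000 [y] (5,3)
    t=2.6905 [x] (6,3)
    t=3.8452 [x] (7,3)
    t=4.5000 [y] (7,4)
    t=4.9999 [x] (8,4)
    t=6.1546 [x] (9,4) — stop
  → r_1 = 6.1546
beam 2: φ=0°, α=120°
  cosα=-0.5000 sinα=0.8660 | (3,1) | tMaxX 1.3400 tMaxY 0.2887 | tΔX 2.0000 tΔY 1.1547
    t=0.2887 [y] (3,2)
    t=1.3400 [x] (2,2)
    t=1.4434 [y] (2,3)
    t=2.5981 [y] (2,4)
    t=3.3400 [x] (1,4)
    t=3.7528 [y] (1,5)
    t=4.9075 [y] (1,6)
    t=5.3400 [x] (0,6) — stop
  → r_2 = 5.3400
beam 3: φ=90°, α=210°
  cosα=-0.8660 sinα=-0.5000 | (3,1) | tMaxX 0.7736 tMaxY 1.5000 | tΔX 1.1547 tΔY 2.0000
    t=0.7736 [x] (2,1)
    t=1.5000 [y] (2,0) — stop
  → r_3 = 1.5000

ranges = [6.1546, 5.3400, 1.5000]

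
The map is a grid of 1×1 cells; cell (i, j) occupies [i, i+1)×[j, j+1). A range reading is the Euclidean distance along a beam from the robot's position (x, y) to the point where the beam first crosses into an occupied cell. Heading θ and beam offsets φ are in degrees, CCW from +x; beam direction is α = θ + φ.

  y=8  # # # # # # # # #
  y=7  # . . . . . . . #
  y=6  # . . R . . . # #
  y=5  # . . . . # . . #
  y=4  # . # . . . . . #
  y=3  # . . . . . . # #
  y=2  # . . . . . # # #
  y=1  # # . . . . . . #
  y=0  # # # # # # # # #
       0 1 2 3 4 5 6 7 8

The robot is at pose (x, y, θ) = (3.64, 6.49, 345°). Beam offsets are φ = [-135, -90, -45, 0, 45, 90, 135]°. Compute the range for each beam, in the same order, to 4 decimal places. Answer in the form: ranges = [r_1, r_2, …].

beam 1: φ=-135°, α=210°
  dir = (cos 210°, sin 210°) = (-0.8660, -0.5000); from cell (3,6)
  next x-line at t=0.7390, next y-line at t=0.9800; Δt_x=1.1547, Δt_y=2.0000
    x: enter (2,6) at t=0.7390
    y: enter (2,5) at t=0.9800
    x: enter (1,5) at t=1.8937
    y: enter (1,4) at t=2.9800
    x: enter (0,4) at t=3.0484 ← occupied
  → r_1 = 3.0484
beam 2: φ=-90°, α=255°
  dir = (cos 255°, sin 255°) = (-0.2588, -0.9659); from cell (3,6)
  next x-line at t=2.4728, next y-line at t=0.5073; Δt_x=3.8637, Δt_y=1.0353
    y: enter (3,5) at t=0.5073
    y: enter (3,4) at t=1.5426
    x: enter (2,4) at t=2.4728 ← occupied
  → r_2 = 2.4728
beam 3: φ=-45°, α=300°
  dir = (cos 300°, sin 300°) = (0.5000, -0.8660); from cell (3,6)
  next x-line at t=0.7200, next y-line at t=0.5658; Δt_x=2.0000, Δt_y=1.1547
    y: enter (3,5) at t=0.5658
    x: enter (4,5) at t=0.7200
    y: enter (4,4) at t=1.7205
    x: enter (5,4) at t=2.7200
    y: enter (5,3) at t=2.8752
    y: enter (5,2) at t=4.0299
    x: enter (6,2) at t=4.7200 ← occupied
  → r_3 = 4.7200
beam 4: φ=0°, α=345°
  dir = (cos 345°, sin 345°) = (0.9659, -0.2588); from cell (3,6)
  next x-line at t=0.3727, next y-line at t=1.8932; Δt_x=1.0353, Δt_y=3.8637
    x: enter (4,6) at t=0.3727
    x: enter (5,6) at t=1.4080
    y: enter (5,5) at t=1.8932 ← occupied
  → r_4 = 1.8932
beam 5: φ=45°, α=30°
  dir = (cos 30°, sin 30°) = (0.8660, 0.5000); from cell (3,6)
  next x-line at t=0.4157, next y-line at t=1.0200; Δt_x=1.1547, Δt_y=2.0000
    x: enter (4,6) at t=0.4157
    y: enter (4,7) at t=1.0200
    x: enter (5,7) at t=1.5704
    x: enter (6,7) at t=2.7251
    y: enter (6,8) at t=3.0200 ← occupied
  → r_5 = 3.0200
beam 6: φ=90°, α=75°
  dir = (cos 75°, sin 75°) = (0.2588, 0.9659); from cell (3,6)
  next x-line at t=1.3909, next y-line at t=0.5280; Δt_x=3.8637, Δt_y=1.0353
    y: enter (3,7) at t=0.5280
    x: enter (4,7) at t=1.3909
    y: enter (4,8) at t=1.5633 ← occupied
  → r_6 = 1.5633
beam 7: φ=135°, α=120°
  dir = (cos 120°, sin 120°) = (-0.5000, 0.8660); from cell (3,6)
  next x-line at t=1.2800, next y-line at t=0.5889; Δt_x=2.0000, Δt_y=1.1547
    y: enter (3,7) at t=0.5889
    x: enter (2,7) at t=1.2800
    y: enter (2,8) at t=1.7436 ← occupied
  → r_7 = 1.7436

ranges = [3.0484, 2.4728, 4.7200, 1.8932, 3.0200, 1.5633, 1.7436]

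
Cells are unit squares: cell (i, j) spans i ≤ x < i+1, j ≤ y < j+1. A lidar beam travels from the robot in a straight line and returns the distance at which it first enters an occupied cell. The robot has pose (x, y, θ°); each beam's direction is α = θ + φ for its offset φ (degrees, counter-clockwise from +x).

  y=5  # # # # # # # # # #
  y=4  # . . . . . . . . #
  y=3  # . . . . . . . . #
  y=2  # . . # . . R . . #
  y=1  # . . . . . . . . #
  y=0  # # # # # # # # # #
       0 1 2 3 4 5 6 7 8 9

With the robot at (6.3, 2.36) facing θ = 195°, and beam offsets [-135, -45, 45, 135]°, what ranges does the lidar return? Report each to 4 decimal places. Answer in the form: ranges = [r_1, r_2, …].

ranges = [3.0484, 5.2800, 1.5704, 2.7200]

beam 1: φ=-135°, α=60°
  cosα=0.5000 sinα=0.8660 | (6,2) | tMaxX 1.4000 tMaxY 0.7390 | tΔX 2.0000 tΔY 1.1547
    t=0.7390 [y] (6,3)
    t=1.4000 [x] (7,3)
    t=1.8937 [y] (7,4)
    t=3.0484 [y] (7,5) — stop
  → r_1 = 3.0484
beam 2: φ=-45°, α=150°
  cosα=-0.8660 sinα=0.5000 | (6,2) | tMaxX 0.3464 tMaxY 1.2800 | tΔX 1.1547 tΔY 2.0000
    t=0.3464 [x] (5,2)
    t=1.2800 [y] (5,3)
    t=1.5011 [x] (4,3)
    t=2.6558 [x] (3,3)
    t=3.2800 [y] (3,4)
    t=3.8105 [x] (2,4)
    t=4.9652 [x] (1,4)
    t=5.2800 [y] (1,5) — stop
  → r_2 = 5.2800
beam 3: φ=45°, α=240°
  cosα=-0.5000 sinα=-0.8660 | (6,2) | tMaxX 0.6000 tMaxY 0.4157 | tΔX 2.0000 tΔY 1.1547
    t=0.4157 [y] (6,1)
    t=0.6000 [x] (5,1)
    t=1.5704 [y] (5,0) — stop
  → r_3 = 1.5704
beam 4: φ=135°, α=330°
  cosα=0.8660 sinα=-0.5000 | (6,2) | tMaxX 0.8083 tMaxY 0.7200 | tΔX 1.1547 tΔY 2.0000
    t=0.7200 [y] (6,1)
    t=0.8083 [x] (7,1)
    t=1.9630 [x] (8,1)
    t=2.7200 [y] (8,0) — stop
  → r_4 = 2.7200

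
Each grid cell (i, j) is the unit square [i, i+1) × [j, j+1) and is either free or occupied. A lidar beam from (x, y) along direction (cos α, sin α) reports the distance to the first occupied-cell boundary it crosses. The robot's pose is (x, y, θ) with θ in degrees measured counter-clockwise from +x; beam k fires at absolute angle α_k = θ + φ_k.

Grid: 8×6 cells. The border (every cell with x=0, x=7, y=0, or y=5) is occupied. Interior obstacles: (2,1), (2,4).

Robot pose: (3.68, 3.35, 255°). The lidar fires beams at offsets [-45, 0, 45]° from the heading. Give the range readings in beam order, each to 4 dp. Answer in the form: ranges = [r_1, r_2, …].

ranges = [3.0946, 2.4329, 2.7135]

beam 1: φ=-45°, α=210°
  direction (-0.8660, -0.5000); cell (3,3); t to first gridline: x 0.7852, y 0.7000 (then +1.1547 / +2.0000)
    (3,2) via y @ 0.7000
    (2,2) via x @ 0.7852
    (1,2) via x @ 1.9399
    (1,1) via y @ 2.7000
    (0,1) via x @ 3.0946  # hit
  → r_1 = 3.0946
beam 2: φ=0°, α=255°
  direction (-0.2588, -0.9659); cell (3,3); t to first gridline: x 2.6273, y 0.3623 (then +3.8637 / +1.0353)
    (3,2) via y @ 0.3623
    (3,1) via y @ 1.3976
    (3,0) via y @ 2.4329  # hit
  → r_2 = 2.4329
beam 3: φ=45°, α=300°
  direction (0.5000, -0.8660); cell (3,3); t to first gridline: x 0.6400, y 0.4041 (then +2.0000 / +1.1547)
    (3,2) via y @ 0.4041
    (4,2) via x @ 0.6400
    (4,1) via y @ 1.5588
    (5,1) via x @ 2.6400
    (5,0) via y @ 2.7135  # hit
  → r_3 = 2.7135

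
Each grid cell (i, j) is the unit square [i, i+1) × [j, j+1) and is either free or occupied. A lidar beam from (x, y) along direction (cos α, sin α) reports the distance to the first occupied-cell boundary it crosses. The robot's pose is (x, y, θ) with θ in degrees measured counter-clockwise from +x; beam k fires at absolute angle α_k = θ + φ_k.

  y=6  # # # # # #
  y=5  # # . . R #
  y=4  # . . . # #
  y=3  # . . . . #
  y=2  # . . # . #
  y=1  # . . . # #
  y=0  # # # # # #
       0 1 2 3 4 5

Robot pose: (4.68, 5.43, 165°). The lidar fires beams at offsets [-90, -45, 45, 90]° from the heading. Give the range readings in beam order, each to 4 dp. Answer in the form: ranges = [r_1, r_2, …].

ranges = [0.5901, 0.6582, 4.2493, 0.4452]

beam 1: φ=-90°, α=75°
  cosα=0.2588 sinα=0.9659 | (4,5) | tMaxX 1.2364 tMaxY 0.5901 | tΔX 3.8637 tΔY 1.0353
    t=0.5901 [y] (4,6) — stop
  → r_1 = 0.5901
beam 2: φ=-45°, α=120°
  cosα=-0.5000 sinα=0.8660 | (4,5) | tMaxX 1.3600 tMaxY 0.6582 | tΔX 2.0000 tΔY 1.1547
    t=0.6582 [y] (4,6) — stop
  → r_2 = 0.6582
beam 3: φ=45°, α=210°
  cosα=-0.8660 sinα=-0.5000 | (4,5) | tMaxX 0.7852 tMaxY 0.8600 | tΔX 1.1547 tΔY 2.0000
    t=0.7852 [x] (3,5)
    t=0.8600 [y] (3,4)
    t=1.9399 [x] (2,4)
    t=2.8600 [y] (2,3)
    t=3.0946 [x] (1,3)
    t=4.2493 [x] (0,3) — stop
  → r_3 = 4.2493
beam 4: φ=90°, α=255°
  cosα=-0.2588 sinα=-0.9659 | (4,5) | tMaxX 2.6273 tMaxY 0.4452 | tΔX 3.8637 tΔY 1.0353
    t=0.4452 [y] (4,4) — stop
  → r_4 = 0.4452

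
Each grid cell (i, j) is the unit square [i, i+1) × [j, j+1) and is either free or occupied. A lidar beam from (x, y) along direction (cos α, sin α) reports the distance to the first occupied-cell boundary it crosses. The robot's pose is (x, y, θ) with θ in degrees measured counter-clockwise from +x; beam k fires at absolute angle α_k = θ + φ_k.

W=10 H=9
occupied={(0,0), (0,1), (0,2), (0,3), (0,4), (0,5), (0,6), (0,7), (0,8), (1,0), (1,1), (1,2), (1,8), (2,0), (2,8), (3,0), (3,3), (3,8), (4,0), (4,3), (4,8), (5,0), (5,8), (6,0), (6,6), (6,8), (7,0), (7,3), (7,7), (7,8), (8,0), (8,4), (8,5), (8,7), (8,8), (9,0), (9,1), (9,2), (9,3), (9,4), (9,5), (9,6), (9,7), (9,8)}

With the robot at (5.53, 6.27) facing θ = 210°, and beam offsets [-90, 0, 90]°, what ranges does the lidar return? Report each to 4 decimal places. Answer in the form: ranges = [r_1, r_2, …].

beam 1: φ=-90°, α=120°
  dir = (cos 120°, sin 120°) = (-0.5000, 0.8660); from cell (5,6)
  next x-line at t=1.0600, next y-line at t=0.8429; Δt_x=2.0000, Δt_y=1.1547
    y: enter (5,7) at t=0.8429
    x: enter (4,7) at t=1.0600
    y: enter (4,8) at t=1.9976 ← occupied
  → r_1 = 1.9976
beam 2: φ=0°, α=210°
  dir = (cos 210°, sin 210°) = (-0.8660, -0.5000); from cell (5,6)
  next x-line at t=0.6120, next y-line at t=0.5400; Δt_x=1.1547, Δt_y=2.0000
    y: enter (5,5) at t=0.5400
    x: enter (4,5) at t=0.6120
    x: enter (3,5) at t=1.7667
    y: enter (3,4) at t=2.5400
    x: enter (2,4) at t=2.9214
    x: enter (1,4) at t=4.0761
    y: enter (1,3) at t=4.5400
    x: enter (0,3) at t=5.2308 ← occupied
  → r_2 = 5.2308
beam 3: φ=90°, α=300°
  dir = (cos 300°, sin 300°) = (0.5000, -0.8660); from cell (5,6)
  next x-line at t=0.9400, next y-line at t=0.3118; Δt_x=2.0000, Δt_y=1.1547
    y: enter (5,5) at t=0.3118
    x: enter (6,5) at t=0.9400
    y: enter (6,4) at t=1.4665
    y: enter (6,3) at t=2.6212
    x: enter (7,3) at t=2.9400 ← occupied
  → r_3 = 2.9400

ranges = [1.9976, 5.2308, 2.9400]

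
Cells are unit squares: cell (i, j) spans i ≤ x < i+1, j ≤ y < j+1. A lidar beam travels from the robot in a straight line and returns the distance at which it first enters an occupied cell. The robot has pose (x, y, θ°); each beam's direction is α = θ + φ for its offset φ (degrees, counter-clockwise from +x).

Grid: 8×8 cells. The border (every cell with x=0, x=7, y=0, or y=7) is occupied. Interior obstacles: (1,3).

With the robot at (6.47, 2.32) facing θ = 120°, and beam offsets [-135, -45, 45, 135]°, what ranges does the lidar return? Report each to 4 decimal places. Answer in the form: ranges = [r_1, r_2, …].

ranges = [0.5487, 2.0478, 4.6277, 1.3666]

beam 1: φ=-135°, α=345°
  dir = (cos 345°, sin 345°) = (0.9659, -0.2588); from cell (6,2)
  next x-line at t=0.5487, next y-line at t=1.2364; Δt_x=1.0353, Δt_y=3.8637
    x: enter (7,2) at t=0.5487 ← occupied
  → r_1 = 0.5487
beam 2: φ=-45°, α=75°
  dir = (cos 75°, sin 75°) = (0.2588, 0.9659); from cell (6,2)
  next x-line at t=2.0478, next y-line at t=0.7040; Δt_x=3.8637, Δt_y=1.0353
    y: enter (6,3) at t=0.7040
    y: enter (6,4) at t=1.7393
    x: enter (7,4) at t=2.0478 ← occupied
  → r_2 = 2.0478
beam 3: φ=45°, α=165°
  dir = (cos 165°, sin 165°) = (-0.9659, 0.2588); from cell (6,2)
  next x-line at t=0.4866, next y-line at t=2.6273; Δt_x=1.0353, Δt_y=3.8637
    x: enter (5,2) at t=0.4866
    x: enter (4,2) at t=1.5219
    x: enter (3,2) at t=2.5571
    y: enter (3,3) at t=2.6273
    x: enter (2,3) at t=3.5924
    x: enter (1,3) at t=4.6277 ← occupied
  → r_3 = 4.6277
beam 4: φ=135°, α=255°
  dir = (cos 255°, sin 255°) = (-0.2588, -0.9659); from cell (6,2)
  next x-line at t=1.8159, next y-line at t=0.3313; Δt_x=3.8637, Δt_y=1.0353
    y: enter (6,1) at t=0.3313
    y: enter (6,0) at t=1.3666 ← occupied
  → r_4 = 1.3666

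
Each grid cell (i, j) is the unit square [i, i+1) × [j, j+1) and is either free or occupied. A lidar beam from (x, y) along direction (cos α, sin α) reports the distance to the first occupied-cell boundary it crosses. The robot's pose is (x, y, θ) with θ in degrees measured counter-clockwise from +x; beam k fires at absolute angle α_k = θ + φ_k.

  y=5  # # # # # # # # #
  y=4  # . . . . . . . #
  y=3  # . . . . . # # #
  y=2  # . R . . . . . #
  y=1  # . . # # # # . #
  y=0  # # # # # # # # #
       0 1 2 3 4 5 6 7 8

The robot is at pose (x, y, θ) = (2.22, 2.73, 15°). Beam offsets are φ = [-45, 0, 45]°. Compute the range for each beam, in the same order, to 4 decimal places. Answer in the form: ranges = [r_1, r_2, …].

beam 1: φ=-45°, α=330°
  dir = (cos 330°, sin 330°) = (0.8660, -0.5000); from cell (2,2)
  next x-line at t=0.9007, next y-line at t=1.4600; Δt_x=1.1547, Δt_y=2.0000
    x: enter (3,2) at t=0.9007
    y: enter (3,1) at t=1.4600 ← occupied
  → r_1 = 1.4600
beam 2: φ=0°, α=15°
  dir = (cos 15°, sin 15°) = (0.9659, 0.2588); from cell (2,2)
  next x-line at t=0.8075, next y-line at t=1.0432; Δt_x=1.0353, Δt_y=3.8637
    x: enter (3,2) at t=0.8075
    y: enter (3,3) at t=1.0432
    x: enter (4,3) at t=1.8428
    x: enter (5,3) at t=2.8781
    x: enter (6,3) at t=3.9133 ← occupied
  → r_2 = 3.9133
beam 3: φ=45°, α=60°
  dir = (cos 60°, sin 60°) = (0.5000, 0.8660); from cell (2,2)
  next x-line at t=1.5600, next y-line at t=0.3118; Δt_x=2.0000, Δt_y=1.1547
    y: enter (2,3) at t=0.3118
    y: enter (2,4) at t=1.4665
    x: enter (3,4) at t=1.5600
    y: enter (3,5) at t=2.6212 ← occupied
  → r_3 = 2.6212

ranges = [1.4600, 3.9133, 2.6212]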